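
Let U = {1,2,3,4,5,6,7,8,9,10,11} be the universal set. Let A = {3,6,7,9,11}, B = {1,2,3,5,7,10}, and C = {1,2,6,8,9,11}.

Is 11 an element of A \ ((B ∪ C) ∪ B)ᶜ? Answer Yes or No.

11 ∉ B and 11 ∈ C, so 11 ∈ B ∪ C
11 ∈ (B ∪ C) and 11 ∉ B, so 11 ∈ (B ∪ C) ∪ B
11 ∉ ((B ∪ C) ∪ B)ᶜ since 11 ∈ ((B ∪ C) ∪ B)
11 ∈ A and 11 ∉ ((B ∪ C) ∪ B)ᶜ, so 11 ∈ A \ ((B ∪ C) ∪ B)ᶜ

Yes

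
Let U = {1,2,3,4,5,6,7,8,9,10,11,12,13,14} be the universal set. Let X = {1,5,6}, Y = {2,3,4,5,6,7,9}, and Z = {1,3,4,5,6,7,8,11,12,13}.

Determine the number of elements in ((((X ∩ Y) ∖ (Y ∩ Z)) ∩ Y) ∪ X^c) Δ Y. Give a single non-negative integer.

8

X ∩ Y = {5,6}
Y ∩ Z = {3,4,5,6,7}
(X ∩ Y) ∖ (Y ∩ Z) = {}
((X ∩ Y) ∖ (Y ∩ Z)) ∩ Y = {}
X^c = {2,3,4,7,8,9,10,11,12,13,14}
(((X ∩ Y) ∖ (Y ∩ Z)) ∩ Y) ∪ X^c = {2,3,4,7,8,9,10,11,12,13,14}
((((X ∩ Y) ∖ (Y ∩ Z)) ∩ Y) ∪ X^c) Δ Y = {5,6,8,10,11,12,13,14}
|((((X ∩ Y) ∖ (Y ∩ Z)) ∩ Y) ∪ X^c) Δ Y| = 8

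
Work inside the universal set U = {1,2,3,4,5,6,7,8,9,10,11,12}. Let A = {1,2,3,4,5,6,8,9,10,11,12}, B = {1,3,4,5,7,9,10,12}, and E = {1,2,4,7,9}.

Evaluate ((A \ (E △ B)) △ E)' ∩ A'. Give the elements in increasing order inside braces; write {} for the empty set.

{}

E △ B = {2,3,5,10,12}
A \ (E △ B) = {1,4,6,8,9,11}
(A \ (E △ B)) △ E = {2,6,7,8,11}
((A \ (E △ B)) △ E)' = {1,3,4,5,9,10,12}
A' = {7}
((A \ (E △ B)) △ E)' ∩ A' = {}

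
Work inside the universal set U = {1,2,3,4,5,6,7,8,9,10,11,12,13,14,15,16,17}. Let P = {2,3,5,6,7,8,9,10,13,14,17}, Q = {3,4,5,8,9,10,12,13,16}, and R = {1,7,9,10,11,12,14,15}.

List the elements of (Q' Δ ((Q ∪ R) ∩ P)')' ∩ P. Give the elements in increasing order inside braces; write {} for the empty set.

{2,3,5,6,8,9,10,13,17}

Q' = {1,2,6,7,11,14,15,17}
Q ∪ R = {1,3,4,5,7,8,9,10,11,12,13,14,15,16}
(Q ∪ R) ∩ P = {3,5,7,8,9,10,13,14}
((Q ∪ R) ∩ P)' = {1,2,4,6,11,12,15,16,17}
Q' Δ ((Q ∪ R) ∩ P)' = {4,7,12,14,16}
(Q' Δ ((Q ∪ R) ∩ P)')' = {1,2,3,5,6,8,9,10,11,13,15,17}
(Q' Δ ((Q ∪ R) ∩ P)')' ∩ P = {2,3,5,6,8,9,10,13,17}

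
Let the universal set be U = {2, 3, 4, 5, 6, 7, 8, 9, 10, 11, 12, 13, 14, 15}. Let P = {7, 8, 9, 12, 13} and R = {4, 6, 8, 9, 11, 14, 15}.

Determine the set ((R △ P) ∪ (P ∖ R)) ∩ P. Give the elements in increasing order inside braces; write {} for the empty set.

{7, 12, 13}

R △ P = {4, 6, 7, 11, 12, 13, 14, 15}
P ∖ R = {7, 12, 13}
(R △ P) ∪ (P ∖ R) = {4, 6, 7, 11, 12, 13, 14, 15}
((R △ P) ∪ (P ∖ R)) ∩ P = {7, 12, 13}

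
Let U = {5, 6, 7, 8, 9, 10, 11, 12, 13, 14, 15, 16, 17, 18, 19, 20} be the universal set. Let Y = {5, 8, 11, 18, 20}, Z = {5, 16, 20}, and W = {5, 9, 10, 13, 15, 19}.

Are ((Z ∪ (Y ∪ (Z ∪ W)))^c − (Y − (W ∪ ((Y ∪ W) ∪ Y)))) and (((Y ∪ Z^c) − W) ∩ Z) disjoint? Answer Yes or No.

Z ∪ W = {5, 9, 10, 13, 15, 16, 19, 20}
Y ∪ (Z ∪ W) = {5, 8, 9, 10, 11, 13, 15, 16, 18, 19, 20}
Z ∪ (Y ∪ (Z ∪ W)) = {5, 8, 9, 10, 11, 13, 15, 16, 18, 19, 20}
(Z ∪ (Y ∪ (Z ∪ W)))^c = {6, 7, 12, 14, 17}
Y ∪ W = {5, 8, 9, 10, 11, 13, 15, 18, 19, 20}
(Y ∪ W) ∪ Y = {5, 8, 9, 10, 11, 13, 15, 18, 19, 20}
W ∪ ((Y ∪ W) ∪ Y) = {5, 8, 9, 10, 11, 13, 15, 18, 19, 20}
Y − (W ∪ ((Y ∪ W) ∪ Y)) = {}
(Z ∪ (Y ∪ (Z ∪ W)))^c − (Y − (W ∪ ((Y ∪ W) ∪ Y))) = {6, 7, 12, 14, 17}
Z^c = {6, 7, 8, 9, 10, 11, 12, 13, 14, 15, 17, 18, 19}
Y ∪ Z^c = {5, 6, 7, 8, 9, 10, 11, 12, 13, 14, 15, 17, 18, 19, 20}
(Y ∪ Z^c) − W = {6, 7, 8, 11, 12, 14, 17, 18, 20}
((Y ∪ Z^c) − W) ∩ Z = {20}
{6, 7, 12, 14, 17} and {20} share no elements.

Yes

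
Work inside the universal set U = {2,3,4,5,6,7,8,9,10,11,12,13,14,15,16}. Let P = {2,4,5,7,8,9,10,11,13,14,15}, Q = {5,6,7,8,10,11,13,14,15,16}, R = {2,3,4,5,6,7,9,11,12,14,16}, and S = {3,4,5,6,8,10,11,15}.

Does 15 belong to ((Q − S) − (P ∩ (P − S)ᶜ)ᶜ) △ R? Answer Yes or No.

No

15 ∈ Q and 15 ∈ S, so 15 ∉ Q − S
15 ∈ P and 15 ∈ S, so 15 ∉ P − S
15 ∈ (P − S)ᶜ since 15 ∉ (P − S)
15 ∈ P and 15 ∈ (P − S)ᶜ, so 15 ∈ P ∩ (P − S)ᶜ
15 ∉ (P ∩ (P − S)ᶜ)ᶜ since 15 ∈ (P ∩ (P − S)ᶜ)
15 ∉ (Q − S) and 15 ∉ (P ∩ (P − S)ᶜ)ᶜ, so 15 ∉ (Q − S) − (P ∩ (P − S)ᶜ)ᶜ
15 ∉ ((Q − S) − (P ∩ (P − S)ᶜ)ᶜ) and 15 ∉ R, so 15 ∉ ((Q − S) − (P ∩ (P − S)ᶜ)ᶜ) △ R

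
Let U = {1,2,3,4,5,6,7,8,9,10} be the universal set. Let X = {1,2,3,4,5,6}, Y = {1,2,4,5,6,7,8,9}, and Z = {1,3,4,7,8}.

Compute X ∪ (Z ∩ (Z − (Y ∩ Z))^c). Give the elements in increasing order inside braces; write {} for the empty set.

Y ∩ Z = {1,4,7,8}
Z − (Y ∩ Z) = {3}
(Z − (Y ∩ Z))^c = {1,2,4,5,6,7,8,9,10}
Z ∩ (Z − (Y ∩ Z))^c = {1,4,7,8}
X ∪ (Z ∩ (Z − (Y ∩ Z))^c) = {1,2,3,4,5,6,7,8}

{1,2,3,4,5,6,7,8}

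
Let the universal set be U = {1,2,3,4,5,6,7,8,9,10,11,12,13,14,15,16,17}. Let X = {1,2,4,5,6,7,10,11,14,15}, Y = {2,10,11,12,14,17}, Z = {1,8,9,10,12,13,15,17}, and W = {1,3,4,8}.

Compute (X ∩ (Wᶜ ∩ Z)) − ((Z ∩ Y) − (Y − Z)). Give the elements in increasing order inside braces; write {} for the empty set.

Wᶜ = {2,5,6,7,9,10,11,12,13,14,15,16,17}
Wᶜ ∩ Z = {9,10,12,13,15,17}
X ∩ (Wᶜ ∩ Z) = {10,15}
Z ∩ Y = {10,12,17}
Y − Z = {2,11,14}
(Z ∩ Y) − (Y − Z) = {10,12,17}
(X ∩ (Wᶜ ∩ Z)) − ((Z ∩ Y) − (Y − Z)) = {15}

{15}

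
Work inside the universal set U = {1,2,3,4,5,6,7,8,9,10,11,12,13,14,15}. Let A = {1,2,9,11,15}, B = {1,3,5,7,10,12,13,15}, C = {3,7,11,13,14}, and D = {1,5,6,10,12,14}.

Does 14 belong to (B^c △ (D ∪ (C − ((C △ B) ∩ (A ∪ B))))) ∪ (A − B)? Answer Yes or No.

No

14 ∉ B, so 14 ∈ B^c
14 ∈ C and 14 ∉ B, so 14 ∈ C △ B
14 ∉ A and 14 ∉ B, so 14 ∉ A ∪ B
14 ∈ (C △ B) and 14 ∉ (A ∪ B), so 14 ∉ (C △ B) ∩ (A ∪ B)
14 ∈ C and 14 ∉ ((C △ B) ∩ (A ∪ B)), so 14 ∈ C − ((C △ B) ∩ (A ∪ B))
14 ∈ D and 14 ∈ (C − ((C △ B) ∩ (A ∪ B))), so 14 ∈ D ∪ (C − ((C △ B) ∩ (A ∪ B)))
14 ∈ B^c and 14 ∈ (D ∪ (C − ((C △ B) ∩ (A ∪ B)))), so 14 ∉ B^c △ (D ∪ (C − ((C △ B) ∩ (A ∪ B))))
14 ∉ A and 14 ∉ B, so 14 ∉ A − B
14 ∉ (B^c △ (D ∪ (C − ((C △ B) ∩ (A ∪ B))))) and 14 ∉ (A − B), so 14 ∉ (B^c △ (D ∪ (C − ((C △ B) ∩ (A ∪ B))))) ∪ (A − B)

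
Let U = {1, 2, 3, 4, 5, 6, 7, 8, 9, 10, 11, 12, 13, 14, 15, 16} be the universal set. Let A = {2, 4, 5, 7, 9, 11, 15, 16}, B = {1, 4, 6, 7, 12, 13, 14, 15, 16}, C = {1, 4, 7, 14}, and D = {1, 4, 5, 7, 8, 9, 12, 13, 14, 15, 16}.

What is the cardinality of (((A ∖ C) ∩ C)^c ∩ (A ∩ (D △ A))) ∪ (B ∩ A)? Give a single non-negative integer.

6

A ∖ C = {2, 5, 9, 11, 15, 16}
(A ∖ C) ∩ C = {}
((A ∖ C) ∩ C)^c = {1, 2, 3, 4, 5, 6, 7, 8, 9, 10, 11, 12, 13, 14, 15, 16}
D △ A = {1, 2, 8, 11, 12, 13, 14}
A ∩ (D △ A) = {2, 11}
((A ∖ C) ∩ C)^c ∩ (A ∩ (D △ A)) = {2, 11}
B ∩ A = {4, 7, 15, 16}
(((A ∖ C) ∩ C)^c ∩ (A ∩ (D △ A))) ∪ (B ∩ A) = {2, 4, 7, 11, 15, 16}
|(((A ∖ C) ∩ C)^c ∩ (A ∩ (D △ A))) ∪ (B ∩ A)| = 6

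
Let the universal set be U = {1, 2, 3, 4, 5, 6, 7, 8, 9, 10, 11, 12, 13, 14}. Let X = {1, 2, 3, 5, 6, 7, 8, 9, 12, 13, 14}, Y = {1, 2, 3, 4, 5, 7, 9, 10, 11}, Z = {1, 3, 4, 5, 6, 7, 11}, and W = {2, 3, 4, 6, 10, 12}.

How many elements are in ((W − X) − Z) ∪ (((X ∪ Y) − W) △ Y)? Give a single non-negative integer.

7

W − X = {4, 10}
(W − X) − Z = {10}
X ∪ Y = {1, 2, 3, 4, 5, 6, 7, 8, 9, 10, 11, 12, 13, 14}
(X ∪ Y) − W = {1, 5, 7, 8, 9, 11, 13, 14}
((X ∪ Y) − W) △ Y = {2, 3, 4, 8, 10, 13, 14}
((W − X) − Z) ∪ (((X ∪ Y) − W) △ Y) = {2, 3, 4, 8, 10, 13, 14}
|((W − X) − Z) ∪ (((X ∪ Y) − W) △ Y)| = 7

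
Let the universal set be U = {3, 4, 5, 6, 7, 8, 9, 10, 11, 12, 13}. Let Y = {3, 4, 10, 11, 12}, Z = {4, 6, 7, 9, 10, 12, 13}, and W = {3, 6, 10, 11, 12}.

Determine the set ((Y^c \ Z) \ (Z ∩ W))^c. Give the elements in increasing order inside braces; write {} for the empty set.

{3, 4, 6, 7, 9, 10, 11, 12, 13}

Y^c = {5, 6, 7, 8, 9, 13}
Y^c \ Z = {5, 8}
Z ∩ W = {6, 10, 12}
(Y^c \ Z) \ (Z ∩ W) = {5, 8}
((Y^c \ Z) \ (Z ∩ W))^c = {3, 4, 6, 7, 9, 10, 11, 12, 13}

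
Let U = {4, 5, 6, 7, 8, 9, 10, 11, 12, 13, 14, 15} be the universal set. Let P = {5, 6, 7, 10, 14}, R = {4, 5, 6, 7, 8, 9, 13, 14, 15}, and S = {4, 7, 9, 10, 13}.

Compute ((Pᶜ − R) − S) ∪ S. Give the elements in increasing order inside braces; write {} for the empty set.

{4, 7, 9, 10, 11, 12, 13}

Pᶜ = {4, 8, 9, 11, 12, 13, 15}
Pᶜ − R = {11, 12}
(Pᶜ − R) − S = {11, 12}
((Pᶜ − R) − S) ∪ S = {4, 7, 9, 10, 11, 12, 13}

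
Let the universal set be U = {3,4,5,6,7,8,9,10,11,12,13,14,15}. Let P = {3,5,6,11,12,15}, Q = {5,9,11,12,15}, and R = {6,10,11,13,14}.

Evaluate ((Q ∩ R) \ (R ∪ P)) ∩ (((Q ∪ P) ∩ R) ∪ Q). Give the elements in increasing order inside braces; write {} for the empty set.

Q ∩ R = {11}
R ∪ P = {3,5,6,10,11,12,13,14,15}
(Q ∩ R) \ (R ∪ P) = {}
Q ∪ P = {3,5,6,9,11,12,15}
(Q ∪ P) ∩ R = {6,11}
((Q ∪ P) ∩ R) ∪ Q = {5,6,9,11,12,15}
((Q ∩ R) \ (R ∪ P)) ∩ (((Q ∪ P) ∩ R) ∪ Q) = {}

{}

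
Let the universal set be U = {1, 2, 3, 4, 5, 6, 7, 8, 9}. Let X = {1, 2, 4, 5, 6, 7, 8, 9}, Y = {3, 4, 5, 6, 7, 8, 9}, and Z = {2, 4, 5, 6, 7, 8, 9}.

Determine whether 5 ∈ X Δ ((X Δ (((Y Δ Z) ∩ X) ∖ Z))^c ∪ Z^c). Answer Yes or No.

5 ∈ Y and 5 ∈ Z, so 5 ∉ Y Δ Z
5 ∉ (Y Δ Z) and 5 ∈ X, so 5 ∉ (Y Δ Z) ∩ X
5 ∉ ((Y Δ Z) ∩ X) and 5 ∈ Z, so 5 ∉ ((Y Δ Z) ∩ X) ∖ Z
5 ∈ X and 5 ∉ (((Y Δ Z) ∩ X) ∖ Z), so 5 ∈ X Δ (((Y Δ Z) ∩ X) ∖ Z)
5 ∉ (X Δ (((Y Δ Z) ∩ X) ∖ Z))^c since 5 ∈ (X Δ (((Y Δ Z) ∩ X) ∖ Z))
5 ∈ Z, so 5 ∉ Z^c
5 ∉ (X Δ (((Y Δ Z) ∩ X) ∖ Z))^c and 5 ∉ Z^c, so 5 ∉ (X Δ (((Y Δ Z) ∩ X) ∖ Z))^c ∪ Z^c
5 ∈ X and 5 ∉ ((X Δ (((Y Δ Z) ∩ X) ∖ Z))^c ∪ Z^c), so 5 ∈ X Δ ((X Δ (((Y Δ Z) ∩ X) ∖ Z))^c ∪ Z^c)

Yes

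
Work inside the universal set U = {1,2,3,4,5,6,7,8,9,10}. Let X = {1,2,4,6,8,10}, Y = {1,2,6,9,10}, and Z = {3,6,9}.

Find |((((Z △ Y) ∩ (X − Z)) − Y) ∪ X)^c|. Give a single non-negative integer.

Z △ Y = {1,2,3,10}
X − Z = {1,2,4,8,10}
(Z △ Y) ∩ (X − Z) = {1,2,10}
((Z △ Y) ∩ (X − Z)) − Y = {}
(((Z △ Y) ∩ (X − Z)) − Y) ∪ X = {1,2,4,6,8,10}
((((Z △ Y) ∩ (X − Z)) − Y) ∪ X)^c = {3,5,7,9}
|((((Z △ Y) ∩ (X − Z)) − Y) ∪ X)^c| = 4

4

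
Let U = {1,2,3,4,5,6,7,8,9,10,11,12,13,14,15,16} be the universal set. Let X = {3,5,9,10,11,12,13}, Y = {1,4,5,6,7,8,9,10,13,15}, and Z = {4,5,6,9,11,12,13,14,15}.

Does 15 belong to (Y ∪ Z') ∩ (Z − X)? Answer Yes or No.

Yes

15 ∈ Z, so 15 ∉ Z'
15 ∈ Y and 15 ∉ Z', so 15 ∈ Y ∪ Z'
15 ∈ Z and 15 ∉ X, so 15 ∈ Z − X
15 ∈ (Y ∪ Z') and 15 ∈ (Z − X), so 15 ∈ (Y ∪ Z') ∩ (Z − X)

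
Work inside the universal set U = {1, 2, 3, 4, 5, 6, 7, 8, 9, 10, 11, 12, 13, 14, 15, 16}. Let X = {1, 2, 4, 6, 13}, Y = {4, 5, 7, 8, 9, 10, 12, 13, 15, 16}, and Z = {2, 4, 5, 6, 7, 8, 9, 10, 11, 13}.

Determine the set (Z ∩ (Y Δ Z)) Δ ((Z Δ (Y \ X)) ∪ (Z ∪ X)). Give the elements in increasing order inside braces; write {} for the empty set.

{1, 4, 5, 7, 8, 9, 10, 12, 13, 15, 16}

Y Δ Z = {2, 6, 11, 12, 15, 16}
Z ∩ (Y Δ Z) = {2, 6, 11}
Y \ X = {5, 7, 8, 9, 10, 12, 15, 16}
Z Δ (Y \ X) = {2, 4, 6, 11, 12, 13, 15, 16}
Z ∪ X = {1, 2, 4, 5, 6, 7, 8, 9, 10, 11, 13}
(Z Δ (Y \ X)) ∪ (Z ∪ X) = {1, 2, 4, 5, 6, 7, 8, 9, 10, 11, 12, 13, 15, 16}
(Z ∩ (Y Δ Z)) Δ ((Z Δ (Y \ X)) ∪ (Z ∪ X)) = {1, 4, 5, 7, 8, 9, 10, 12, 13, 15, 16}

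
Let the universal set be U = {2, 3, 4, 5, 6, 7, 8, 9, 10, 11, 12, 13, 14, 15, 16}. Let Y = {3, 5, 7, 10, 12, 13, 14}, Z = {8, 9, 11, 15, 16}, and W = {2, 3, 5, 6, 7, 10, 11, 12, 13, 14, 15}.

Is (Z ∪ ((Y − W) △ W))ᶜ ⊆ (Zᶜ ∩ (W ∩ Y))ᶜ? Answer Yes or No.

Y − W = {}
(Y − W) △ W = {2, 3, 5, 6, 7, 10, 11, 12, 13, 14, 15}
Z ∪ ((Y − W) △ W) = {2, 3, 5, 6, 7, 8, 9, 10, 11, 12, 13, 14, 15, 16}
(Z ∪ ((Y − W) △ W))ᶜ = {4}
Zᶜ = {2, 3, 4, 5, 6, 7, 10, 12, 13, 14}
W ∩ Y = {3, 5, 7, 10, 12, 13, 14}
Zᶜ ∩ (W ∩ Y) = {3, 5, 7, 10, 12, 13, 14}
(Zᶜ ∩ (W ∩ Y))ᶜ = {2, 4, 6, 8, 9, 11, 15, 16}
Every element of {4} is in {2, 4, 6, 8, 9, 11, 15, 16}, so (Z ∪ ((Y − W) △ W))ᶜ ⊆ (Zᶜ ∩ (W ∩ Y))ᶜ.

Yes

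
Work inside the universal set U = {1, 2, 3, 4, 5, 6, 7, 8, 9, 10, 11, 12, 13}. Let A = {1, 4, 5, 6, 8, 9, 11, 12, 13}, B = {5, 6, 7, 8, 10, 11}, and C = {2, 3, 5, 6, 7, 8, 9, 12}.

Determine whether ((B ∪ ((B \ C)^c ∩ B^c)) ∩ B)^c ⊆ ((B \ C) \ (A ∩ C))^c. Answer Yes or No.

B \ C = {10, 11}
(B \ C)^c = {1, 2, 3, 4, 5, 6, 7, 8, 9, 12, 13}
B^c = {1, 2, 3, 4, 9, 12, 13}
(B \ C)^c ∩ B^c = {1, 2, 3, 4, 9, 12, 13}
B ∪ ((B \ C)^c ∩ B^c) = {1, 2, 3, 4, 5, 6, 7, 8, 9, 10, 11, 12, 13}
(B ∪ ((B \ C)^c ∩ B^c)) ∩ B = {5, 6, 7, 8, 10, 11}
((B ∪ ((B \ C)^c ∩ B^c)) ∩ B)^c = {1, 2, 3, 4, 9, 12, 13}
A ∩ C = {5, 6, 8, 9, 12}
(B \ C) \ (A ∩ C) = {10, 11}
((B \ C) \ (A ∩ C))^c = {1, 2, 3, 4, 5, 6, 7, 8, 9, 12, 13}
Every element of {1, 2, 3, 4, 9, 12, 13} is in {1, 2, 3, 4, 5, 6, 7, 8, 9, 12, 13}, so ((B ∪ ((B \ C)^c ∩ B^c)) ∩ B)^c ⊆ ((B \ C) \ (A ∩ C))^c.

Yes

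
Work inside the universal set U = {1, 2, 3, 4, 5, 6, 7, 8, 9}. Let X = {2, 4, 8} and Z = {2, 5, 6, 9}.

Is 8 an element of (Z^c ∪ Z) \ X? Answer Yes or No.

No

8 ∉ Z, so 8 ∈ Z^c
8 ∈ Z^c and 8 ∉ Z, so 8 ∈ Z^c ∪ Z
8 ∈ (Z^c ∪ Z) and 8 ∈ X, so 8 ∉ (Z^c ∪ Z) \ X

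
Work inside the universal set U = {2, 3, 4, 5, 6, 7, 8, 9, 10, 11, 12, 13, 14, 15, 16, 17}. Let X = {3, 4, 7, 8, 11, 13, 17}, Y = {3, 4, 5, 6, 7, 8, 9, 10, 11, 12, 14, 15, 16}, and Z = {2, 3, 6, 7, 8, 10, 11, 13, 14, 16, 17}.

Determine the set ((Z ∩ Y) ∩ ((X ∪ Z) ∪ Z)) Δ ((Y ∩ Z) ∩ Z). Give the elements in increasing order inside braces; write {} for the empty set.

Z ∩ Y = {3, 6, 7, 8, 10, 11, 14, 16}
X ∪ Z = {2, 3, 4, 6, 7, 8, 10, 11, 13, 14, 16, 17}
(X ∪ Z) ∪ Z = {2, 3, 4, 6, 7, 8, 10, 11, 13, 14, 16, 17}
(Z ∩ Y) ∩ ((X ∪ Z) ∪ Z) = {3, 6, 7, 8, 10, 11, 14, 16}
Y ∩ Z = {3, 6, 7, 8, 10, 11, 14, 16}
(Y ∩ Z) ∩ Z = {3, 6, 7, 8, 10, 11, 14, 16}
((Z ∩ Y) ∩ ((X ∪ Z) ∪ Z)) Δ ((Y ∩ Z) ∩ Z) = {}

{}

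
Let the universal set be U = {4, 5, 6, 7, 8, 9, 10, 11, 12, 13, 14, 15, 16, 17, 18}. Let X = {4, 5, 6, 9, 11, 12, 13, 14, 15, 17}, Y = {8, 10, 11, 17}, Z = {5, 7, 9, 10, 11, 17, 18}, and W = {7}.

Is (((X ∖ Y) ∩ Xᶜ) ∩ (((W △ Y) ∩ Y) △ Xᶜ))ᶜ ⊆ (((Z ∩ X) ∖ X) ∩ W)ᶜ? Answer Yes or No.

X ∖ Y = {4, 5, 6, 9, 12, 13, 14, 15}
Xᶜ = {7, 8, 10, 16, 18}
(X ∖ Y) ∩ Xᶜ = {}
W △ Y = {7, 8, 10, 11, 17}
(W △ Y) ∩ Y = {8, 10, 11, 17}
((W △ Y) ∩ Y) △ Xᶜ = {7, 11, 16, 17, 18}
((X ∖ Y) ∩ Xᶜ) ∩ (((W △ Y) ∩ Y) △ Xᶜ) = {}
(((X ∖ Y) ∩ Xᶜ) ∩ (((W △ Y) ∩ Y) △ Xᶜ))ᶜ = {4, 5, 6, 7, 8, 9, 10, 11, 12, 13, 14, 15, 16, 17, 18}
Z ∩ X = {5, 9, 11, 17}
(Z ∩ X) ∖ X = {}
((Z ∩ X) ∖ X) ∩ W = {}
(((Z ∩ X) ∖ X) ∩ W)ᶜ = {4, 5, 6, 7, 8, 9, 10, 11, 12, 13, 14, 15, 16, 17, 18}
Every element of {4, 5, 6, 7, 8, 9, 10, 11, 12, 13, 14, 15, 16, 17, 18} is in {4, 5, 6, 7, 8, 9, 10, 11, 12, 13, 14, 15, 16, 17, 18}, so (((X ∖ Y) ∩ Xᶜ) ∩ (((W △ Y) ∩ Y) △ Xᶜ))ᶜ ⊆ (((Z ∩ X) ∖ X) ∩ W)ᶜ.

Yes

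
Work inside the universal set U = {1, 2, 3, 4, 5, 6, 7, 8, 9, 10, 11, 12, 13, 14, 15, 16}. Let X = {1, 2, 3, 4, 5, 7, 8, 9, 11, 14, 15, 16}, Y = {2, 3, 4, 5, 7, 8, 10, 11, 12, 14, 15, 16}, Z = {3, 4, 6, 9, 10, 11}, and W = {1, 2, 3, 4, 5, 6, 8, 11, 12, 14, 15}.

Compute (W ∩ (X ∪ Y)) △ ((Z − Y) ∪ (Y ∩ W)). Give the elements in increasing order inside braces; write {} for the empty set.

{1, 6, 9}

X ∪ Y = {1, 2, 3, 4, 5, 7, 8, 9, 10, 11, 12, 14, 15, 16}
W ∩ (X ∪ Y) = {1, 2, 3, 4, 5, 8, 11, 12, 14, 15}
Z − Y = {6, 9}
Y ∩ W = {2, 3, 4, 5, 8, 11, 12, 14, 15}
(Z − Y) ∪ (Y ∩ W) = {2, 3, 4, 5, 6, 8, 9, 11, 12, 14, 15}
(W ∩ (X ∪ Y)) △ ((Z − Y) ∪ (Y ∩ W)) = {1, 6, 9}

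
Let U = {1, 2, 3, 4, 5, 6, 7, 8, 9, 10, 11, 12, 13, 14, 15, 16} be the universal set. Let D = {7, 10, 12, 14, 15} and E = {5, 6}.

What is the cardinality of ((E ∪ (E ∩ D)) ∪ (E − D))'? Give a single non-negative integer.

E ∩ D = {}
E ∪ (E ∩ D) = {5, 6}
E − D = {5, 6}
(E ∪ (E ∩ D)) ∪ (E − D) = {5, 6}
((E ∪ (E ∩ D)) ∪ (E − D))' = {1, 2, 3, 4, 7, 8, 9, 10, 11, 12, 13, 14, 15, 16}
|((E ∪ (E ∩ D)) ∪ (E − D))'| = 14

14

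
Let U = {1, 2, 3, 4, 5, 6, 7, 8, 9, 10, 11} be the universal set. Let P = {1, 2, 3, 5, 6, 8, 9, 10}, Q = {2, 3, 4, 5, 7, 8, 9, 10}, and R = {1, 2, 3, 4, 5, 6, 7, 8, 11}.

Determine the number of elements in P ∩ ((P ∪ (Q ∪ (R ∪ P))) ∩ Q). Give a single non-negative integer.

R ∪ P = {1, 2, 3, 4, 5, 6, 7, 8, 9, 10, 11}
Q ∪ (R ∪ P) = {1, 2, 3, 4, 5, 6, 7, 8, 9, 10, 11}
P ∪ (Q ∪ (R ∪ P)) = {1, 2, 3, 4, 5, 6, 7, 8, 9, 10, 11}
(P ∪ (Q ∪ (R ∪ P))) ∩ Q = {2, 3, 4, 5, 7, 8, 9, 10}
P ∩ ((P ∪ (Q ∪ (R ∪ P))) ∩ Q) = {2, 3, 5, 8, 9, 10}
|P ∩ ((P ∪ (Q ∪ (R ∪ P))) ∩ Q)| = 6

6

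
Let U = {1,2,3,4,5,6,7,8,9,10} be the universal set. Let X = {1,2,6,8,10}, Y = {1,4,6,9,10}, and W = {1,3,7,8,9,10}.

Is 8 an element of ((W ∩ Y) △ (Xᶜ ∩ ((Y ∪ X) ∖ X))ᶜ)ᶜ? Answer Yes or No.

8 ∈ W and 8 ∉ Y, so 8 ∉ W ∩ Y
8 ∈ X, so 8 ∉ Xᶜ
8 ∉ Y and 8 ∈ X, so 8 ∈ Y ∪ X
8 ∈ (Y ∪ X) and 8 ∈ X, so 8 ∉ (Y ∪ X) ∖ X
8 ∉ Xᶜ and 8 ∉ ((Y ∪ X) ∖ X), so 8 ∉ Xᶜ ∩ ((Y ∪ X) ∖ X)
8 ∈ (Xᶜ ∩ ((Y ∪ X) ∖ X))ᶜ since 8 ∉ (Xᶜ ∩ ((Y ∪ X) ∖ X))
8 ∉ (W ∩ Y) and 8 ∈ (Xᶜ ∩ ((Y ∪ X) ∖ X))ᶜ, so 8 ∈ (W ∩ Y) △ (Xᶜ ∩ ((Y ∪ X) ∖ X))ᶜ
8 ∉ ((W ∩ Y) △ (Xᶜ ∩ ((Y ∪ X) ∖ X))ᶜ)ᶜ since 8 ∈ ((W ∩ Y) △ (Xᶜ ∩ ((Y ∪ X) ∖ X))ᶜ)

No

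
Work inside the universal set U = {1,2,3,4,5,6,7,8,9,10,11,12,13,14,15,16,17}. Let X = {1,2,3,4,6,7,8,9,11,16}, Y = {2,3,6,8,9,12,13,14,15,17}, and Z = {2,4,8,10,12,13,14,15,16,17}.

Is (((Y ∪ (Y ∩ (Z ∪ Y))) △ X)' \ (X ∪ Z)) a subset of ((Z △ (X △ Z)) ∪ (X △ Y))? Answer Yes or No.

Z ∪ Y = {2,3,4,6,8,9,10,12,13,14,15,16,17}
Y ∩ (Z ∪ Y) = {2,3,6,8,9,12,13,14,15,17}
Y ∪ (Y ∩ (Z ∪ Y)) = {2,3,6,8,9,12,13,14,15,17}
(Y ∪ (Y ∩ (Z ∪ Y))) △ X = {1,4,7,11,12,13,14,15,16,17}
((Y ∪ (Y ∩ (Z ∪ Y))) △ X)' = {2,3,5,6,8,9,10}
X ∪ Z = {1,2,3,4,6,7,8,9,10,11,12,13,14,15,16,17}
((Y ∪ (Y ∩ (Z ∪ Y))) △ X)' \ (X ∪ Z) = {5}
X △ Z = {1,3,6,7,9,10,11,12,13,14,15,17}
Z △ (X △ Z) = {1,2,3,4,6,7,8,9,11,16}
X △ Y = {1,4,7,11,12,13,14,15,16,17}
(Z △ (X △ Z)) ∪ (X △ Y) = {1,2,3,4,6,7,8,9,11,12,13,14,15,16,17}
5 ∈ ((Y ∪ (Y ∩ (Z ∪ Y))) △ X)' \ (X ∪ Z) but 5 ∉ (Z △ (X △ Z)) ∪ (X △ Y), so the inclusion fails.

No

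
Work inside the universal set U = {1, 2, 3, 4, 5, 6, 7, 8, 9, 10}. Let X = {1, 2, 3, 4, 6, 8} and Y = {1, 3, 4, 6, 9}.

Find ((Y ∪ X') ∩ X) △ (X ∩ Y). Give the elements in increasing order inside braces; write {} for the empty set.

{}

X' = {5, 7, 9, 10}
Y ∪ X' = {1, 3, 4, 5, 6, 7, 9, 10}
(Y ∪ X') ∩ X = {1, 3, 4, 6}
X ∩ Y = {1, 3, 4, 6}
((Y ∪ X') ∩ X) △ (X ∩ Y) = {}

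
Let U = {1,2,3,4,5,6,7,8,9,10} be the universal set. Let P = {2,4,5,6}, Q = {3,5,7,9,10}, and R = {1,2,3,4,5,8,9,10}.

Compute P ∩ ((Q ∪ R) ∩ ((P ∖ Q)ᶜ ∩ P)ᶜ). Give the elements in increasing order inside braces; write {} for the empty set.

Q ∪ R = {1,2,3,4,5,7,8,9,10}
P ∖ Q = {2,4,6}
(P ∖ Q)ᶜ = {1,3,5,7,8,9,10}
(P ∖ Q)ᶜ ∩ P = {5}
((P ∖ Q)ᶜ ∩ P)ᶜ = {1,2,3,4,6,7,8,9,10}
(Q ∪ R) ∩ ((P ∖ Q)ᶜ ∩ P)ᶜ = {1,2,3,4,7,8,9,10}
P ∩ ((Q ∪ R) ∩ ((P ∖ Q)ᶜ ∩ P)ᶜ) = {2,4}

{2,4}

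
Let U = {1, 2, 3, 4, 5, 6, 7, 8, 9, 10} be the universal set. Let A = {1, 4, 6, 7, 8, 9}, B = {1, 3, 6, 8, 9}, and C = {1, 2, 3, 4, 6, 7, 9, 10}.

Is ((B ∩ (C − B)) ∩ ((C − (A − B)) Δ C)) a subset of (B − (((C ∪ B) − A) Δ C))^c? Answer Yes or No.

Yes

C − B = {2, 4, 7, 10}
B ∩ (C − B) = {}
A − B = {4, 7}
C − (A − B) = {1, 2, 3, 6, 9, 10}
(C − (A − B)) Δ C = {4, 7}
(B ∩ (C − B)) ∩ ((C − (A − B)) Δ C) = {}
C ∪ B = {1, 2, 3, 4, 6, 7, 8, 9, 10}
(C ∪ B) − A = {2, 3, 10}
((C ∪ B) − A) Δ C = {1, 4, 6, 7, 9}
B − (((C ∪ B) − A) Δ C) = {3, 8}
(B − (((C ∪ B) − A) Δ C))^c = {1, 2, 4, 5, 6, 7, 9, 10}
Every element of {} is in {1, 2, 4, 5, 6, 7, 9, 10}, so (B ∩ (C − B)) ∩ ((C − (A − B)) Δ C) ⊆ (B − (((C ∪ B) − A) Δ C))^c.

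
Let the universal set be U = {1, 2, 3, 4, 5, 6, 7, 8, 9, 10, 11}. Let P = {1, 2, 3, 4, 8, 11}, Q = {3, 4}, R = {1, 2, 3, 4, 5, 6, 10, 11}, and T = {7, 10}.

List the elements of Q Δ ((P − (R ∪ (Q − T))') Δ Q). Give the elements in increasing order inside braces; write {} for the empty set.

Q − T = {3, 4}
R ∪ (Q − T) = {1, 2, 3, 4, 5, 6, 10, 11}
(R ∪ (Q − T))' = {7, 8, 9}
P − (R ∪ (Q − T))' = {1, 2, 3, 4, 11}
(P − (R ∪ (Q − T))') Δ Q = {1, 2, 11}
Q Δ ((P − (R ∪ (Q − T))') Δ Q) = {1, 2, 3, 4, 11}

{1, 2, 3, 4, 11}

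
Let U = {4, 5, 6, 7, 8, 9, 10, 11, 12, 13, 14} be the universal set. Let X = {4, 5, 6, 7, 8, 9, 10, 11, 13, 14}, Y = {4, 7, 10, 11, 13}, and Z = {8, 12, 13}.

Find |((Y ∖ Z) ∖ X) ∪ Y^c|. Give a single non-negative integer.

6

Y ∖ Z = {4, 7, 10, 11}
(Y ∖ Z) ∖ X = {}
Y^c = {5, 6, 8, 9, 12, 14}
((Y ∖ Z) ∖ X) ∪ Y^c = {5, 6, 8, 9, 12, 14}
|((Y ∖ Z) ∖ X) ∪ Y^c| = 6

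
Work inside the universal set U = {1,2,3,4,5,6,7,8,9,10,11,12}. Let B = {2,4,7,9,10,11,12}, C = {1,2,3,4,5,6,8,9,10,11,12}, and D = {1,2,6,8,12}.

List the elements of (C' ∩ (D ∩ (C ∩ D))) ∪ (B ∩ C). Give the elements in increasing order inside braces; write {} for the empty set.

C' = {7}
C ∩ D = {1,2,6,8,12}
D ∩ (C ∩ D) = {1,2,6,8,12}
C' ∩ (D ∩ (C ∩ D)) = {}
B ∩ C = {2,4,9,10,11,12}
(C' ∩ (D ∩ (C ∩ D))) ∪ (B ∩ C) = {2,4,9,10,11,12}

{2,4,9,10,11,12}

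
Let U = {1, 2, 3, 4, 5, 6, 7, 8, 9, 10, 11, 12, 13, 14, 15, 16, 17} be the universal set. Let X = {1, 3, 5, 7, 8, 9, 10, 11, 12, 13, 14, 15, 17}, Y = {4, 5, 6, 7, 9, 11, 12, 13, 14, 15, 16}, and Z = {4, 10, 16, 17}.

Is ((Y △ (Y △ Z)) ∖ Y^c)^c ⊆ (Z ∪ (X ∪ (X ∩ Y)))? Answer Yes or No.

Y △ Z = {5, 6, 7, 9, 10, 11, 12, 13, 14, 15, 17}
Y △ (Y △ Z) = {4, 10, 16, 17}
Y^c = {1, 2, 3, 8, 10, 17}
(Y △ (Y △ Z)) ∖ Y^c = {4, 16}
((Y △ (Y △ Z)) ∖ Y^c)^c = {1, 2, 3, 5, 6, 7, 8, 9, 10, 11, 12, 13, 14, 15, 17}
X ∩ Y = {5, 7, 9, 11, 12, 13, 14, 15}
X ∪ (X ∩ Y) = {1, 3, 5, 7, 8, 9, 10, 11, 12, 13, 14, 15, 17}
Z ∪ (X ∪ (X ∩ Y)) = {1, 3, 4, 5, 7, 8, 9, 10, 11, 12, 13, 14, 15, 16, 17}
2 ∈ ((Y △ (Y △ Z)) ∖ Y^c)^c but 2 ∉ Z ∪ (X ∪ (X ∩ Y)), so the inclusion fails.

No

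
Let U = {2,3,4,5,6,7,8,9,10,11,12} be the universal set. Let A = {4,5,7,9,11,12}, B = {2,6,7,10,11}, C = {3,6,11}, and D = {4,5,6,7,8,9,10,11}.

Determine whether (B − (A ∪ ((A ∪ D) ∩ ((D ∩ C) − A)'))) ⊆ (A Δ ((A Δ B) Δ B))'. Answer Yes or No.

Yes

A ∪ D = {4,5,6,7,8,9,10,11,12}
D ∩ C = {6,11}
(D ∩ C) − A = {6}
((D ∩ C) − A)' = {2,3,4,5,7,8,9,10,11,12}
(A ∪ D) ∩ ((D ∩ C) − A)' = {4,5,7,8,9,10,11,12}
A ∪ ((A ∪ D) ∩ ((D ∩ C) − A)') = {4,5,7,8,9,10,11,12}
B − (A ∪ ((A ∪ D) ∩ ((D ∩ C) − A)')) = {2,6}
A Δ B = {2,4,5,6,9,10,12}
(A Δ B) Δ B = {4,5,7,9,11,12}
A Δ ((A Δ B) Δ B) = {}
(A Δ ((A Δ B) Δ B))' = {2,3,4,5,6,7,8,9,10,11,12}
Every element of {2,6} is in {2,3,4,5,6,7,8,9,10,11,12}, so B − (A ∪ ((A ∪ D) ∩ ((D ∩ C) − A)')) ⊆ (A Δ ((A Δ B) Δ B))'.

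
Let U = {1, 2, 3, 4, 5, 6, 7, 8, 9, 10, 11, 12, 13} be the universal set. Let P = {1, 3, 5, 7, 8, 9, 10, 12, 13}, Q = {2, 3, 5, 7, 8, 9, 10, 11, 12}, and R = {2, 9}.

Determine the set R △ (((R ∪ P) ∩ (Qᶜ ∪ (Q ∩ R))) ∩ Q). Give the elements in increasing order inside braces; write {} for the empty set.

R ∪ P = {1, 2, 3, 5, 7, 8, 9, 10, 12, 13}
Qᶜ = {1, 4, 6, 13}
Q ∩ R = {2, 9}
Qᶜ ∪ (Q ∩ R) = {1, 2, 4, 6, 9, 13}
(R ∪ P) ∩ (Qᶜ ∪ (Q ∩ R)) = {1, 2, 9, 13}
((R ∪ P) ∩ (Qᶜ ∪ (Q ∩ R))) ∩ Q = {2, 9}
R △ (((R ∪ P) ∩ (Qᶜ ∪ (Q ∩ R))) ∩ Q) = {}

{}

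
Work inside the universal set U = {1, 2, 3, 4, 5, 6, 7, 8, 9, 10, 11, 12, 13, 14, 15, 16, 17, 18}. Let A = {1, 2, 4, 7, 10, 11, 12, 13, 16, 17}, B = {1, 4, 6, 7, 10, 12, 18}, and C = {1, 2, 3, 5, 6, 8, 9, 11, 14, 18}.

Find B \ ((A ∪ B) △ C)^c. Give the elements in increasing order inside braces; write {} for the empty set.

{4, 7, 10, 12}

A ∪ B = {1, 2, 4, 6, 7, 10, 11, 12, 13, 16, 17, 18}
(A ∪ B) △ C = {3, 4, 5, 7, 8, 9, 10, 12, 13, 14, 16, 17}
((A ∪ B) △ C)^c = {1, 2, 6, 11, 15, 18}
B \ ((A ∪ B) △ C)^c = {4, 7, 10, 12}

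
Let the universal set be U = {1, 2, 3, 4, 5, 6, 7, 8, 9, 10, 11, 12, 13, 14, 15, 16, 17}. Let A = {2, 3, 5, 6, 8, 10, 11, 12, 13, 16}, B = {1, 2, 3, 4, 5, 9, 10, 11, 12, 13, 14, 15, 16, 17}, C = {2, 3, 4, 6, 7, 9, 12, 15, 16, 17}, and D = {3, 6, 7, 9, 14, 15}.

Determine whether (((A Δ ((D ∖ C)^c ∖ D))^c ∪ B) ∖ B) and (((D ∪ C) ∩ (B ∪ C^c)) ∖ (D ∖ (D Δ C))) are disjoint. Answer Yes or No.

D ∖ C = {14}
(D ∖ C)^c = {1, 2, 3, 4, 5, 6, 7, 8, 9, 10, 11, 12, 13, 15, 16, 17}
(D ∖ C)^c ∖ D = {1, 2, 4, 5, 8, 10, 11, 12, 13, 16, 17}
A Δ ((D ∖ C)^c ∖ D) = {1, 3, 4, 6, 17}
(A Δ ((D ∖ C)^c ∖ D))^c = {2, 5, 7, 8, 9, 10, 11, 12, 13, 14, 15, 16}
(A Δ ((D ∖ C)^c ∖ D))^c ∪ B = {1, 2, 3, 4, 5, 7, 8, 9, 10, 11, 12, 13, 14, 15, 16, 17}
((A Δ ((D ∖ C)^c ∖ D))^c ∪ B) ∖ B = {7, 8}
D ∪ C = {2, 3, 4, 6, 7, 9, 12, 14, 15, 16, 17}
C^c = {1, 5, 8, 10, 11, 13, 14}
B ∪ C^c = {1, 2, 3, 4, 5, 8, 9, 10, 11, 12, 13, 14, 15, 16, 17}
(D ∪ C) ∩ (B ∪ C^c) = {2, 3, 4, 9, 12, 14, 15, 16, 17}
D Δ C = {2, 4, 12, 14, 16, 17}
D ∖ (D Δ C) = {3, 6, 7, 9, 15}
((D ∪ C) ∩ (B ∪ C^c)) ∖ (D ∖ (D Δ C)) = {2, 4, 12, 14, 16, 17}
{7, 8} and {2, 4, 12, 14, 16, 17} share no elements.

Yes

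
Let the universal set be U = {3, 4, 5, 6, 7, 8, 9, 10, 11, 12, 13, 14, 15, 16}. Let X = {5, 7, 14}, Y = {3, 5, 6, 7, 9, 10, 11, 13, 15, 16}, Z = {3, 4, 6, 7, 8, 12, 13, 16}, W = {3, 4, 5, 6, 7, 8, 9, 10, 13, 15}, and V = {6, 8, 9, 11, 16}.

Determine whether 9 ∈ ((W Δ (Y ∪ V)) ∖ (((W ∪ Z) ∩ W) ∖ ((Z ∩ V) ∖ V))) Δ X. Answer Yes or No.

No

9 ∈ Y and 9 ∈ V, so 9 ∈ Y ∪ V
9 ∈ W and 9 ∈ (Y ∪ V), so 9 ∉ W Δ (Y ∪ V)
9 ∈ W and 9 ∉ Z, so 9 ∈ W ∪ Z
9 ∈ (W ∪ Z) and 9 ∈ W, so 9 ∈ (W ∪ Z) ∩ W
9 ∉ Z and 9 ∈ V, so 9 ∉ Z ∩ V
9 ∉ (Z ∩ V) and 9 ∈ V, so 9 ∉ (Z ∩ V) ∖ V
9 ∈ ((W ∪ Z) ∩ W) and 9 ∉ ((Z ∩ V) ∖ V), so 9 ∈ ((W ∪ Z) ∩ W) ∖ ((Z ∩ V) ∖ V)
9 ∉ (W Δ (Y ∪ V)) and 9 ∈ (((W ∪ Z) ∩ W) ∖ ((Z ∩ V) ∖ V)), so 9 ∉ (W Δ (Y ∪ V)) ∖ (((W ∪ Z) ∩ W) ∖ ((Z ∩ V) ∖ V))
9 ∉ ((W Δ (Y ∪ V)) ∖ (((W ∪ Z) ∩ W) ∖ ((Z ∩ V) ∖ V))) and 9 ∉ X, so 9 ∉ ((W Δ (Y ∪ V)) ∖ (((W ∪ Z) ∩ W) ∖ ((Z ∩ V) ∖ V))) Δ X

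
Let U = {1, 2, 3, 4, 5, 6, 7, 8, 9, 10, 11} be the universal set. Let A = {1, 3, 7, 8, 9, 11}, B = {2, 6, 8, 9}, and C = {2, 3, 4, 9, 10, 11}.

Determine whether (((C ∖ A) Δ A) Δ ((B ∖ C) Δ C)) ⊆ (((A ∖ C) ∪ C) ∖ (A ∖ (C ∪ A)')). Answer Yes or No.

No

C ∖ A = {2, 4, 10}
(C ∖ A) Δ A = {1, 2, 3, 4, 7, 8, 9, 10, 11}
B ∖ C = {6, 8}
(B ∖ C) Δ C = {2, 3, 4, 6, 8, 9, 10, 11}
((C ∖ A) Δ A) Δ ((B ∖ C) Δ C) = {1, 6, 7}
A ∖ C = {1, 7, 8}
(A ∖ C) ∪ C = {1, 2, 3, 4, 7, 8, 9, 10, 11}
C ∪ A = {1, 2, 3, 4, 7, 8, 9, 10, 11}
(C ∪ A)' = {5, 6}
A ∖ (C ∪ A)' = {1, 3, 7, 8, 9, 11}
((A ∖ C) ∪ C) ∖ (A ∖ (C ∪ A)') = {2, 4, 10}
1 ∈ ((C ∖ A) Δ A) Δ ((B ∖ C) Δ C) but 1 ∉ ((A ∖ C) ∪ C) ∖ (A ∖ (C ∪ A)'), so the inclusion fails.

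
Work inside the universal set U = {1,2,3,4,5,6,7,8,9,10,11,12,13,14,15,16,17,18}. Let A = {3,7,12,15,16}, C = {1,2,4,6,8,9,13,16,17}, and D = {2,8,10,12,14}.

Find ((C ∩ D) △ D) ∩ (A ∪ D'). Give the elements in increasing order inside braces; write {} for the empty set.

{12}

C ∩ D = {2,8}
(C ∩ D) △ D = {10,12,14}
D' = {1,3,4,5,6,7,9,11,13,15,16,17,18}
A ∪ D' = {1,3,4,5,6,7,9,11,12,13,15,16,17,18}
((C ∩ D) △ D) ∩ (A ∪ D') = {12}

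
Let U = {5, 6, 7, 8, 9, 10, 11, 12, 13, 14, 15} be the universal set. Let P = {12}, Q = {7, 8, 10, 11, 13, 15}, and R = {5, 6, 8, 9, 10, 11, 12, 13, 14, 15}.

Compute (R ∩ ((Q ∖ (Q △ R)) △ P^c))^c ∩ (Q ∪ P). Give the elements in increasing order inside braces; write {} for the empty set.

{7, 8, 10, 11, 12, 13, 15}

Q △ R = {5, 6, 7, 9, 12, 14}
Q ∖ (Q △ R) = {8, 10, 11, 13, 15}
P^c = {5, 6, 7, 8, 9, 10, 11, 13, 14, 15}
(Q ∖ (Q △ R)) △ P^c = {5, 6, 7, 9, 14}
R ∩ ((Q ∖ (Q △ R)) △ P^c) = {5, 6, 9, 14}
(R ∩ ((Q ∖ (Q △ R)) △ P^c))^c = {7, 8, 10, 11, 12, 13, 15}
Q ∪ P = {7, 8, 10, 11, 12, 13, 15}
(R ∩ ((Q ∖ (Q △ R)) △ P^c))^c ∩ (Q ∪ P) = {7, 8, 10, 11, 12, 13, 15}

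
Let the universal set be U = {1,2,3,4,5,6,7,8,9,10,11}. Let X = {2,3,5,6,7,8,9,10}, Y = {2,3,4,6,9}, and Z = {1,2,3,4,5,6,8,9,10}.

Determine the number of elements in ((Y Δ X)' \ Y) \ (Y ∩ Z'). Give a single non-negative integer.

2

Y Δ X = {4,5,7,8,10}
(Y Δ X)' = {1,2,3,6,9,11}
(Y Δ X)' \ Y = {1,11}
Z' = {7,11}
Y ∩ Z' = {}
((Y Δ X)' \ Y) \ (Y ∩ Z') = {1,11}
|((Y Δ X)' \ Y) \ (Y ∩ Z')| = 2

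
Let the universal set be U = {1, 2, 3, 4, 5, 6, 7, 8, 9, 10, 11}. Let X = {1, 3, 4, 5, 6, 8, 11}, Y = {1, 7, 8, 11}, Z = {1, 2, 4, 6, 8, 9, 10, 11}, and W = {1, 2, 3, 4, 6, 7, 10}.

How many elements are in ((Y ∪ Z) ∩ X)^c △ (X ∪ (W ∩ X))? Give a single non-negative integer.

Y ∪ Z = {1, 2, 4, 6, 7, 8, 9, 10, 11}
(Y ∪ Z) ∩ X = {1, 4, 6, 8, 11}
((Y ∪ Z) ∩ X)^c = {2, 3, 5, 7, 9, 10}
W ∩ X = {1, 3, 4, 6}
X ∪ (W ∩ X) = {1, 3, 4, 5, 6, 8, 11}
((Y ∪ Z) ∩ X)^c △ (X ∪ (W ∩ X)) = {1, 2, 4, 6, 7, 8, 9, 10, 11}
|((Y ∪ Z) ∩ X)^c △ (X ∪ (W ∩ X))| = 9

9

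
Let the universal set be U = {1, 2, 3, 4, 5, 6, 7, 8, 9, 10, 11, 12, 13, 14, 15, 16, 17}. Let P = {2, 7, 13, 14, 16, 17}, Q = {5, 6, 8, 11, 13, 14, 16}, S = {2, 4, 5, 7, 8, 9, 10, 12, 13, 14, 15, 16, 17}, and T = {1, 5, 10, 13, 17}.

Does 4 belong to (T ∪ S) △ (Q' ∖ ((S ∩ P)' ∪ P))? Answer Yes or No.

4 ∉ T and 4 ∈ S, so 4 ∈ T ∪ S
4 ∉ Q, so 4 ∈ Q'
4 ∈ S and 4 ∉ P, so 4 ∉ S ∩ P
4 ∈ (S ∩ P)' since 4 ∉ (S ∩ P)
4 ∈ (S ∩ P)' and 4 ∉ P, so 4 ∈ (S ∩ P)' ∪ P
4 ∈ Q' and 4 ∈ ((S ∩ P)' ∪ P), so 4 ∉ Q' ∖ ((S ∩ P)' ∪ P)
4 ∈ (T ∪ S) and 4 ∉ (Q' ∖ ((S ∩ P)' ∪ P)), so 4 ∈ (T ∪ S) △ (Q' ∖ ((S ∩ P)' ∪ P))

Yes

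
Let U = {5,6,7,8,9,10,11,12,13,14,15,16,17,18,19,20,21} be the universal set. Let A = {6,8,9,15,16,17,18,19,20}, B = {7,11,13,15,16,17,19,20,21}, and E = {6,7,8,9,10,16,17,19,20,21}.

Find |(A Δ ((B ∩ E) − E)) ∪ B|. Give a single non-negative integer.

13

B ∩ E = {7,16,17,19,20,21}
(B ∩ E) − E = {}
A Δ ((B ∩ E) − E) = {6,8,9,15,16,17,18,19,20}
(A Δ ((B ∩ E) − E)) ∪ B = {6,7,8,9,11,13,15,16,17,18,19,20,21}
|(A Δ ((B ∩ E) − E)) ∪ B| = 13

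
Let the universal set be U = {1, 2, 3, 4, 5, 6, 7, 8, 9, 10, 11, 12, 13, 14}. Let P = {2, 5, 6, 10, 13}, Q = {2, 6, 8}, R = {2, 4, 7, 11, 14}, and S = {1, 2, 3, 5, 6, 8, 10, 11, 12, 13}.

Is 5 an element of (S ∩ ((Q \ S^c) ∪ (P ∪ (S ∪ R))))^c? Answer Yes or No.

No

5 ∈ S, so 5 ∉ S^c
5 ∉ Q and 5 ∉ S^c, so 5 ∉ Q \ S^c
5 ∈ S and 5 ∉ R, so 5 ∈ S ∪ R
5 ∈ P and 5 ∈ (S ∪ R), so 5 ∈ P ∪ (S ∪ R)
5 ∉ (Q \ S^c) and 5 ∈ (P ∪ (S ∪ R)), so 5 ∈ (Q \ S^c) ∪ (P ∪ (S ∪ R))
5 ∈ S and 5 ∈ ((Q \ S^c) ∪ (P ∪ (S ∪ R))), so 5 ∈ S ∩ ((Q \ S^c) ∪ (P ∪ (S ∪ R)))
5 ∉ (S ∩ ((Q \ S^c) ∪ (P ∪ (S ∪ R))))^c since 5 ∈ (S ∩ ((Q \ S^c) ∪ (P ∪ (S ∪ R))))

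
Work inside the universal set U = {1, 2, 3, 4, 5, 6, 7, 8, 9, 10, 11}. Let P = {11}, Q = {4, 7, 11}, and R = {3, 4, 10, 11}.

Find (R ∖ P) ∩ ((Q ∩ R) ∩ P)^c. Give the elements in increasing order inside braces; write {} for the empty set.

R ∖ P = {3, 4, 10}
Q ∩ R = {4, 11}
(Q ∩ R) ∩ P = {11}
((Q ∩ R) ∩ P)^c = {1, 2, 3, 4, 5, 6, 7, 8, 9, 10}
(R ∖ P) ∩ ((Q ∩ R) ∩ P)^c = {3, 4, 10}

{3, 4, 10}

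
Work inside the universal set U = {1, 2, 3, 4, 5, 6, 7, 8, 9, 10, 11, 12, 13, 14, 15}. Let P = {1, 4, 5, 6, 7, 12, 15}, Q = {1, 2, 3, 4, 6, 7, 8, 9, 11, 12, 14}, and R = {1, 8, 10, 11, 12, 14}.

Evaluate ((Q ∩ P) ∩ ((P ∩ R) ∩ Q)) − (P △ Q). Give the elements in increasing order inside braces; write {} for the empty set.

Q ∩ P = {1, 4, 6, 7, 12}
P ∩ R = {1, 12}
(P ∩ R) ∩ Q = {1, 12}
(Q ∩ P) ∩ ((P ∩ R) ∩ Q) = {1, 12}
P △ Q = {2, 3, 5, 8, 9, 11, 14, 15}
((Q ∩ P) ∩ ((P ∩ R) ∩ Q)) − (P △ Q) = {1, 12}

{1, 12}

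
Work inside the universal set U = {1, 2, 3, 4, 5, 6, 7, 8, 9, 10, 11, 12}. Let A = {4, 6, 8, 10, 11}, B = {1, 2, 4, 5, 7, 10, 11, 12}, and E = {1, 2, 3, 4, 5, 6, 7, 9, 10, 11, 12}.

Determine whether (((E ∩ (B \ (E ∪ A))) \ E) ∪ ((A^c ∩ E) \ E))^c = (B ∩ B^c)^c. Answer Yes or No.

Yes

E ∪ A = {1, 2, 3, 4, 5, 6, 7, 8, 9, 10, 11, 12}
B \ (E ∪ A) = {}
E ∩ (B \ (E ∪ A)) = {}
(E ∩ (B \ (E ∪ A))) \ E = {}
A^c = {1, 2, 3, 5, 7, 9, 12}
A^c ∩ E = {1, 2, 3, 5, 7, 9, 12}
(A^c ∩ E) \ E = {}
((E ∩ (B \ (E ∪ A))) \ E) ∪ ((A^c ∩ E) \ E) = {}
(((E ∩ (B \ (E ∪ A))) \ E) ∪ ((A^c ∩ E) \ E))^c = {1, 2, 3, 4, 5, 6, 7, 8, 9, 10, 11, 12}
B^c = {3, 6, 8, 9}
B ∩ B^c = {}
(B ∩ B^c)^c = {1, 2, 3, 4, 5, 6, 7, 8, 9, 10, 11, 12}
Both equal {1, 2, 3, 4, 5, 6, 7, 8, 9, 10, 11, 12}, so (((E ∩ (B \ (E ∪ A))) \ E) ∪ ((A^c ∩ E) \ E))^c = (B ∩ B^c)^c.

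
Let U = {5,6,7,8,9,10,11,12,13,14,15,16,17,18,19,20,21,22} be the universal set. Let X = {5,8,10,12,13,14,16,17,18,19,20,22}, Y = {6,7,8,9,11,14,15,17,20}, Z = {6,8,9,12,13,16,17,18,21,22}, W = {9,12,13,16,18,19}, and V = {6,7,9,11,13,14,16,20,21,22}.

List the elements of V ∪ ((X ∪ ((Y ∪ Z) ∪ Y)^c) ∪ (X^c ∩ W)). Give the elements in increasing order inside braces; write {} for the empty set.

Y ∪ Z = {6,7,8,9,11,12,13,14,15,16,17,18,20,21,22}
(Y ∪ Z) ∪ Y = {6,7,8,9,11,12,13,14,15,16,17,18,20,21,22}
((Y ∪ Z) ∪ Y)^c = {5,10,19}
X ∪ ((Y ∪ Z) ∪ Y)^c = {5,8,10,12,13,14,16,17,18,19,20,22}
X^c = {6,7,9,11,15,21}
X^c ∩ W = {9}
(X ∪ ((Y ∪ Z) ∪ Y)^c) ∪ (X^c ∩ W) = {5,8,9,10,12,13,14,16,17,18,19,20,22}
V ∪ ((X ∪ ((Y ∪ Z) ∪ Y)^c) ∪ (X^c ∩ W)) = {5,6,7,8,9,10,11,12,13,14,16,17,18,19,20,21,22}

{5,6,7,8,9,10,11,12,13,14,16,17,18,19,20,21,22}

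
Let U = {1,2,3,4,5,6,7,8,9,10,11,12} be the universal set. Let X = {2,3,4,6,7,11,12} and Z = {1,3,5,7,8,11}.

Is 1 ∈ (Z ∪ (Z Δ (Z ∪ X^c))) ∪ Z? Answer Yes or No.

1 ∉ X, so 1 ∈ X^c
1 ∈ Z and 1 ∈ X^c, so 1 ∈ Z ∪ X^c
1 ∈ Z and 1 ∈ (Z ∪ X^c), so 1 ∉ Z Δ (Z ∪ X^c)
1 ∈ Z and 1 ∉ (Z Δ (Z ∪ X^c)), so 1 ∈ Z ∪ (Z Δ (Z ∪ X^c))
1 ∈ (Z ∪ (Z Δ (Z ∪ X^c))) and 1 ∈ Z, so 1 ∈ (Z ∪ (Z Δ (Z ∪ X^c))) ∪ Z

Yes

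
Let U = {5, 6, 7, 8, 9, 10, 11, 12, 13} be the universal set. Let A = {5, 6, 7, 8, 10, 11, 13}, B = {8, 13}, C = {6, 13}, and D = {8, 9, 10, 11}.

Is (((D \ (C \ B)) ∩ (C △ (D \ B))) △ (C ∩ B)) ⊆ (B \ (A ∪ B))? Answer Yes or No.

No

C \ B = {6}
D \ (C \ B) = {8, 9, 10, 11}
D \ B = {9, 10, 11}
C △ (D \ B) = {6, 9, 10, 11, 13}
(D \ (C \ B)) ∩ (C △ (D \ B)) = {9, 10, 11}
C ∩ B = {13}
((D \ (C \ B)) ∩ (C △ (D \ B))) △ (C ∩ B) = {9, 10, 11, 13}
A ∪ B = {5, 6, 7, 8, 10, 11, 13}
B \ (A ∪ B) = {}
9 ∈ ((D \ (C \ B)) ∩ (C △ (D \ B))) △ (C ∩ B) but 9 ∉ B \ (A ∪ B), so the inclusion fails.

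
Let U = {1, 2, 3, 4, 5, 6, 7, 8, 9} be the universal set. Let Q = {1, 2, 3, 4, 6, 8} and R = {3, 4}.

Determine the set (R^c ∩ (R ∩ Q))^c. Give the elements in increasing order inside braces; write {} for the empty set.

R^c = {1, 2, 5, 6, 7, 8, 9}
R ∩ Q = {3, 4}
R^c ∩ (R ∩ Q) = {}
(R^c ∩ (R ∩ Q))^c = {1, 2, 3, 4, 5, 6, 7, 8, 9}

{1, 2, 3, 4, 5, 6, 7, 8, 9}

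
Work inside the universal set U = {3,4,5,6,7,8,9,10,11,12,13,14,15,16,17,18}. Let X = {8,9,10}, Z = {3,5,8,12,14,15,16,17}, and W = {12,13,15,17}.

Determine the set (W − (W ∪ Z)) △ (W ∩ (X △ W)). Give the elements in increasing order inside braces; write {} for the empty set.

W ∪ Z = {3,5,8,12,13,14,15,16,17}
W − (W ∪ Z) = {}
X △ W = {8,9,10,12,13,15,17}
W ∩ (X △ W) = {12,13,15,17}
(W − (W ∪ Z)) △ (W ∩ (X △ W)) = {12,13,15,17}

{12,13,15,17}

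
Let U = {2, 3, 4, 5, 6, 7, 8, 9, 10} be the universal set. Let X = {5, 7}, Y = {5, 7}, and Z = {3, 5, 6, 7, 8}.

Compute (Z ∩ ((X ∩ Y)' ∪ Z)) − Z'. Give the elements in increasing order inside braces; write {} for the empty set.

{3, 5, 6, 7, 8}

X ∩ Y = {5, 7}
(X ∩ Y)' = {2, 3, 4, 6, 8, 9, 10}
(X ∩ Y)' ∪ Z = {2, 3, 4, 5, 6, 7, 8, 9, 10}
Z ∩ ((X ∩ Y)' ∪ Z) = {3, 5, 6, 7, 8}
Z' = {2, 4, 9, 10}
(Z ∩ ((X ∩ Y)' ∪ Z)) − Z' = {3, 5, 6, 7, 8}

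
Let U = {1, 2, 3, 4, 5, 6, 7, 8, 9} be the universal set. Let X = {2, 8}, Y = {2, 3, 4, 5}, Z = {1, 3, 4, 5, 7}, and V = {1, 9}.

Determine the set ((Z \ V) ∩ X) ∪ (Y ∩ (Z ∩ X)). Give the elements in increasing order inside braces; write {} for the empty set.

Z \ V = {3, 4, 5, 7}
(Z \ V) ∩ X = {}
Z ∩ X = {}
Y ∩ (Z ∩ X) = {}
((Z \ V) ∩ X) ∪ (Y ∩ (Z ∩ X)) = {}

{}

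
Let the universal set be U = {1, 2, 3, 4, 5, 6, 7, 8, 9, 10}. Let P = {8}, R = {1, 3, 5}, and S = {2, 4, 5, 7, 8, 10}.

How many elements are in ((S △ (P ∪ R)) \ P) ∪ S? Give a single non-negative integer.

P ∪ R = {1, 3, 5, 8}
S △ (P ∪ R) = {1, 2, 3, 4, 7, 10}
(S △ (P ∪ R)) \ P = {1, 2, 3, 4, 7, 10}
((S △ (P ∪ R)) \ P) ∪ S = {1, 2, 3, 4, 5, 7, 8, 10}
|((S △ (P ∪ R)) \ P) ∪ S| = 8

8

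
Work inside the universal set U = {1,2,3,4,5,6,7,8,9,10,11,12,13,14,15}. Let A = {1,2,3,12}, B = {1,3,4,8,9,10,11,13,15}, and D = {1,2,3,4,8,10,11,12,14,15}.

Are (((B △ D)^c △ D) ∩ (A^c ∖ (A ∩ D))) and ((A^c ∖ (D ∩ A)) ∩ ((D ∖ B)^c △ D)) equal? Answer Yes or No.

B △ D = {2,9,12,13,14}
(B △ D)^c = {1,3,4,5,6,7,8,10,11,15}
(B △ D)^c △ D = {2,5,6,7,12,14}
A^c = {4,5,6,7,8,9,10,11,13,14,15}
A ∩ D = {1,2,3,12}
A^c ∖ (A ∩ D) = {4,5,6,7,8,9,10,11,13,14,15}
((B △ D)^c △ D) ∩ (A^c ∖ (A ∩ D)) = {5,6,7,14}
D ∩ A = {1,2,3,12}
A^c ∖ (D ∩ A) = {4,5,6,7,8,9,10,11,13,14,15}
D ∖ B = {2,12,14}
(D ∖ B)^c = {1,3,4,5,6,7,8,9,10,11,13,15}
(D ∖ B)^c △ D = {2,5,6,7,9,12,13,14}
(A^c ∖ (D ∩ A)) ∩ ((D ∖ B)^c △ D) = {5,6,7,9,13,14}
9 ∈ (A^c ∖ (D ∩ A)) ∩ ((D ∖ B)^c △ D) but 9 ∉ ((B △ D)^c △ D) ∩ (A^c ∖ (A ∩ D)), so they differ.

No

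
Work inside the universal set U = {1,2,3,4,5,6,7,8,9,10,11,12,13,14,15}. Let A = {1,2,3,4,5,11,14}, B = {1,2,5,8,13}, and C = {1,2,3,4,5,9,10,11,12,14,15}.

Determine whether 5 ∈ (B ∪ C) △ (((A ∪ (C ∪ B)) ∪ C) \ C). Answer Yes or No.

5 ∈ B and 5 ∈ C, so 5 ∈ B ∪ C
5 ∈ C and 5 ∈ B, so 5 ∈ C ∪ B
5 ∈ A and 5 ∈ (C ∪ B), so 5 ∈ A ∪ (C ∪ B)
5 ∈ (A ∪ (C ∪ B)) and 5 ∈ C, so 5 ∈ (A ∪ (C ∪ B)) ∪ C
5 ∈ ((A ∪ (C ∪ B)) ∪ C) and 5 ∈ C, so 5 ∉ ((A ∪ (C ∪ B)) ∪ C) \ C
5 ∈ (B ∪ C) and 5 ∉ (((A ∪ (C ∪ B)) ∪ C) \ C), so 5 ∈ (B ∪ C) △ (((A ∪ (C ∪ B)) ∪ C) \ C)

Yes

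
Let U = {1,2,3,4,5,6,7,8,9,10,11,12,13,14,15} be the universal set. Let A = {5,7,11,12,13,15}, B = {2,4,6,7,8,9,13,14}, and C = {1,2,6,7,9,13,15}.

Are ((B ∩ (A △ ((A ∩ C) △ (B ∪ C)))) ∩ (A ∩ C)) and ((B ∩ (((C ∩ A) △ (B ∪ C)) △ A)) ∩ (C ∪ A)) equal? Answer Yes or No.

No

A ∩ C = {7,13,15}
B ∪ C = {1,2,4,6,7,8,9,13,14,15}
(A ∩ C) △ (B ∪ C) = {1,2,4,6,8,9,14}
A △ ((A ∩ C) △ (B ∪ C)) = {1,2,4,5,6,7,8,9,11,12,13,14,15}
B ∩ (A △ ((A ∩ C) △ (B ∪ C))) = {2,4,6,7,8,9,13,14}
(B ∩ (A △ ((A ∩ C) △ (B ∪ C)))) ∩ (A ∩ C) = {7,13}
C ∩ A = {7,13,15}
(C ∩ A) △ (B ∪ C) = {1,2,4,6,8,9,14}
((C ∩ A) △ (B ∪ C)) △ A = {1,2,4,5,6,7,8,9,11,12,13,14,15}
B ∩ (((C ∩ A) △ (B ∪ C)) △ A) = {2,4,6,7,8,9,13,14}
C ∪ A = {1,2,5,6,7,9,11,12,13,15}
(B ∩ (((C ∩ A) △ (B ∪ C)) △ A)) ∩ (C ∪ A) = {2,6,7,9,13}
2 ∈ (B ∩ (((C ∩ A) △ (B ∪ C)) △ A)) ∩ (C ∪ A) but 2 ∉ (B ∩ (A △ ((A ∩ C) △ (B ∪ C)))) ∩ (A ∩ C), so they differ.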